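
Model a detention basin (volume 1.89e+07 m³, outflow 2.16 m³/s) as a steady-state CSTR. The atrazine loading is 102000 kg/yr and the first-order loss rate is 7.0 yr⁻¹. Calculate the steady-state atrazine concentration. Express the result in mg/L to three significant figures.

Outflow Q = 2.16 m³/s × 3.156e+07 s/yr = 6.816e+07 m³/yr.
Steady-state CSTR mass balance: W = Q·C + k·V·C, so C = W/(Q + kV).
Q + kV = 6.816e+07 + 7.0·1.89e+07 = 2.005e+08 m³/yr.
C = 102000/2.005e+08 = 0.0005088 kg/m³ = 0.5088 mg/L.

0.509 mg/L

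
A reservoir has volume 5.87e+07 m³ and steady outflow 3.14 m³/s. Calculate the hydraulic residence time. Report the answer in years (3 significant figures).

0.592 yr

Q = 3.14 m³/s × 3.156e+07 s/yr = 9.909e+07 m³/yr.
Hydraulic residence time τ = V/Q = 5.87e+07/9.909e+07 = 0.5924 yr.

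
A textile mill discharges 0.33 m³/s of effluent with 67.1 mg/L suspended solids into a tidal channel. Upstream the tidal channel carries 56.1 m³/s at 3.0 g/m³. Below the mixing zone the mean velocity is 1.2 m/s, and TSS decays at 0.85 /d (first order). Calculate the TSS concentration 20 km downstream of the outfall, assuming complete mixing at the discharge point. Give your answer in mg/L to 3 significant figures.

2.86 mg/L

After complete mixing, C₀ = (0.33·67.1 + 56.1·3) / 56.43 = 3.375 mg/L.
Travel time t = 2e+04 m / 1.2 m/s = 1.667e+04 s = 0.1929 d.
C = 3.375·exp(−0.85·0.1929) = 3.375·0.8488 = 2.864 mg/L.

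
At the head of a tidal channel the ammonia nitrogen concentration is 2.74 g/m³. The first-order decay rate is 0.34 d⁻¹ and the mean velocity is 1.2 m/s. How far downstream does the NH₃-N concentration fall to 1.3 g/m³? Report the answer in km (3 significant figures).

From C = C₀·e^(−kt), t = ln(C₀/C)/k = ln(2.74/1.3)/0.34 = 0.7456/0.34 = 2.193 d.
Distance = v·t = 1.2 m/s × 1.895e+05 s = 2.274e+05 m = 227.4 km.

227 km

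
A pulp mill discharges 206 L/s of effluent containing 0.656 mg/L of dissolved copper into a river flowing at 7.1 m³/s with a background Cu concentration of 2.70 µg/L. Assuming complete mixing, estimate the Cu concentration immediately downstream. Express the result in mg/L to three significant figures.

206 L/s = 0.206 m³/s.
2.70 µg/L = 0.0027 mg/L.
Conservation of mass across the mixing zone: C = (0.206·0.656 + 7.1·0.0027) / (0.206 + 7.1) = 0.1543/7.306 = 0.02112 mg/L.

0.0211 mg/L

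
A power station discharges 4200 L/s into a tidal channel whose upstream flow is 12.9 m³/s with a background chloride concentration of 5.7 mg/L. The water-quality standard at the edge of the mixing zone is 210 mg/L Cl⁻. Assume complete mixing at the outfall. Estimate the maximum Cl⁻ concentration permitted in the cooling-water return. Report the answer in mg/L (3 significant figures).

4200 L/s = 4.2 m³/s.
Mass balance: 210·17.1 = 4.2·Cₑ + 12.9·5.7.
Cₑ = (3591 − 73.53) / 4.2 = 837.5 mg/L.

837 mg/L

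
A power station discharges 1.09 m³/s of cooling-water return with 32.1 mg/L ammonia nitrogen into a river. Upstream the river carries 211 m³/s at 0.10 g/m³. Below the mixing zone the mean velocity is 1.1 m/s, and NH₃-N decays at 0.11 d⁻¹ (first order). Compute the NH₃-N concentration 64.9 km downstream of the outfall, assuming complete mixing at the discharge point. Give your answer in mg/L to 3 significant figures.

After complete mixing, C₀ = (1.09·32.1 + 211·0.1) / 212.1 = 0.2645 mg/L.
Travel time t = 6.49e+04 m / 1.1 m/s = 5.9e+04 s = 0.6829 d.
C = 0.2645·exp(−0.11·0.6829) = 0.2645·0.9276 = 0.2453 mg/L.

0.245 mg/L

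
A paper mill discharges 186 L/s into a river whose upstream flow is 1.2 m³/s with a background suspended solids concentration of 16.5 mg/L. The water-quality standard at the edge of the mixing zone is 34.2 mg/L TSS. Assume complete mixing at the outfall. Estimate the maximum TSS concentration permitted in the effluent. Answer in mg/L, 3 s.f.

148 mg/L

186 L/s = 0.186 m³/s.
Mass balance: 34.2·1.386 = 0.186·Cₑ + 1.2·16.5.
Cₑ = (47.4 − 19.8) / 0.186 = 148.4 mg/L.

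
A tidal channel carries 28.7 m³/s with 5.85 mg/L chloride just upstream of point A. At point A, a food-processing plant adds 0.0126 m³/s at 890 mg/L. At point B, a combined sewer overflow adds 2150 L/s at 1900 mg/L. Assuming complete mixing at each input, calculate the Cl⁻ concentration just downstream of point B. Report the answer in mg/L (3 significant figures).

138 mg/L

After input A: C = (28.7·5.85 + 0.0126·890) / 28.71 = 6.238 mg/L.
2150 L/s = 2.15 m³/s.
After input B: C = (28.71·6.238 + 2.15·1900) / 30.86 = 138.2 mg/L.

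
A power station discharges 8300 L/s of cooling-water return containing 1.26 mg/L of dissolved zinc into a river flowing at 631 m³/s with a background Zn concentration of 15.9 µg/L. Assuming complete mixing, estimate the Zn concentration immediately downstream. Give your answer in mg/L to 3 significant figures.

8300 L/s = 8.3 m³/s.
15.9 µg/L = 0.0159 mg/L.
By mass balance at complete mixing, C = (8.3·1.26 + 631·0.0159) / (8.3 + 631) = 20.49/639.3 = 0.03205 mg/L.

0.0321 mg/L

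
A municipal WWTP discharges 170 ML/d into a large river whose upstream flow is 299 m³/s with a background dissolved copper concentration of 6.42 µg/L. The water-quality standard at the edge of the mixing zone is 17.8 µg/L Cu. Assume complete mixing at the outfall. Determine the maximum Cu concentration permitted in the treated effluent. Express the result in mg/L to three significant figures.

1.75 mg/L

170 ML/d = 1.968 m³/s.
6.42 µg/L = 0.00642 mg/L.
17.8 µg/L = 0.0178 mg/L.
Mass balance: 0.0178·301 = 1.968·Cₑ + 299·0.00642.
Cₑ = (5.357 − 1.92) / 1.968 = 1.747 mg/L.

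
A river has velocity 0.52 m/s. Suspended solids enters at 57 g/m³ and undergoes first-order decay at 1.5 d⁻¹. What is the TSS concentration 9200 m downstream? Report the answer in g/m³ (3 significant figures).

Travel time t = 9200 m / 0.52 m/s = 9200/0.52 = 1.769e+04 s = 0.2048 d.
First-order decay: C = 57·exp(−1.5·0.2048) = 57·0.7355 = 41.93 g/m³.

41.9 g/m³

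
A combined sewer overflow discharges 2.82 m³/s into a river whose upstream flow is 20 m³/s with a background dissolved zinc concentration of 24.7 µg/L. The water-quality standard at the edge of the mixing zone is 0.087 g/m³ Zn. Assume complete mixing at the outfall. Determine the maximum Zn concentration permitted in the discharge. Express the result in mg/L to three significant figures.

24.7 µg/L = 0.0247 mg/L.
Mass balance: 0.087·22.82 = 2.82·Cₑ + 20·0.0247.
Cₑ = (1.985 − 0.494) / 2.82 = 0.5288 mg/L.

0.529 mg/L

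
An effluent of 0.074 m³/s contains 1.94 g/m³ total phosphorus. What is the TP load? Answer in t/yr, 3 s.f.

Mass flux = Q·C = 0.074 m³/s × 1.94 g/m³ = 0.1436 g/s.
= 0.1436 g/s × 31.56 = 4.53 t/yr.

4.53 t/yr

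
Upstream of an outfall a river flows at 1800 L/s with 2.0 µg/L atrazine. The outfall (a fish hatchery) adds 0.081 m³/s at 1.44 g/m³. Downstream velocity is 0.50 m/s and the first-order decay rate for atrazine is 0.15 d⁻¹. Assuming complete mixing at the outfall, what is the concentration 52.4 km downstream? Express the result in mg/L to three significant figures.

0.0533 mg/L

1800 L/s = 1.8 m³/s.
2.0 µg/L = 0.002 mg/L.
After complete mixing, C₀ = (0.081·1.44 + 1.8·0.002) / 1.881 = 0.06392 mg/L.
Travel time t = 5.24e+04 m / 0.50 m/s = 1.048e+05 s = 1.213 d.
C = 0.06392·exp(−0.15·1.213) = 0.06392·0.8336 = 0.05329 mg/L.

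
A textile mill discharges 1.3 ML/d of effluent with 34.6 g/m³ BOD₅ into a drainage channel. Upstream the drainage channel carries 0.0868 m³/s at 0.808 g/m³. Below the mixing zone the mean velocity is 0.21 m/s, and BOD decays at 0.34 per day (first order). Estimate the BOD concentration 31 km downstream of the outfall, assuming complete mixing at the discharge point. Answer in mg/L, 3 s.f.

3.24 mg/L

1.3 ML/d = 0.01505 m³/s.
After complete mixing, C₀ = (0.01505·34.6 + 0.0868·0.808) / 0.1018 = 5.8 mg/L.
Travel time t = 3.1e+04 m / 0.21 m/s = 1.476e+05 s = 1.709 d.
C = 5.8·exp(−0.34·1.709) = 5.8·0.5594 = 3.245 mg/L.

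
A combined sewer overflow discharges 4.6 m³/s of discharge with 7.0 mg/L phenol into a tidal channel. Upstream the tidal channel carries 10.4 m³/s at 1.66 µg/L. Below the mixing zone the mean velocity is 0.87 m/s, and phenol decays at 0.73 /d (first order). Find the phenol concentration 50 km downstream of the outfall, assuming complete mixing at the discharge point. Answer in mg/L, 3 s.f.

1.32 mg/L

1.66 µg/L = 0.00166 mg/L.
After complete mixing, C₀ = (4.6·7 + 10.4·0.00166) / 15 = 2.148 mg/L.
Travel time t = 5e+04 m / 0.87 m/s = 5.747e+04 s = 0.6652 d.
C = 2.148·exp(−0.73·0.6652) = 2.148·0.6153 = 1.322 mg/L.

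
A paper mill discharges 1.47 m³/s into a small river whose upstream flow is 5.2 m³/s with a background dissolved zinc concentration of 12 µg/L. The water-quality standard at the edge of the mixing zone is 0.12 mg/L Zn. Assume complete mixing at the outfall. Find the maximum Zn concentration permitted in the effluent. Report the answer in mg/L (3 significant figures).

0.502 mg/L

12 µg/L = 0.012 mg/L.
Mass balance: 0.12·6.67 = 1.47·Cₑ + 5.2·0.012.
Cₑ = (0.8004 − 0.0624) / 1.47 = 0.502 mg/L.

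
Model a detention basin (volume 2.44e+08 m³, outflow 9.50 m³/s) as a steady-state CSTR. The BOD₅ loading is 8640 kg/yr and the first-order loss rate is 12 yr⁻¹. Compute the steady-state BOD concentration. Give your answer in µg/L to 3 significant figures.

Outflow Q = 9.50 m³/s × 3.156e+07 s/yr = 2.998e+08 m³/yr.
Steady-state CSTR mass balance: W = Q·C + k·V·C, so C = W/(Q + kV).
Q + kV = 2.998e+08 + 12·2.44e+08 = 3.228e+09 m³/yr.
C = 8640/3.228e+09 = 2.677e-06 kg/m³ = 0.002677 mg/L = 2.677 µg/L.

2.68 µg/L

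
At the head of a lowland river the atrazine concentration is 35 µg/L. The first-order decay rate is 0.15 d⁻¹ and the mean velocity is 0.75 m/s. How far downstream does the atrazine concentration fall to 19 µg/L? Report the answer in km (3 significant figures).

From C = C₀·e^(−kt), t = ln(C₀/C)/k = ln(35/19)/0.15 = 0.6109/0.15 = 4.073 d.
Distance = v·t = 0.75 m/s × 3.519e+05 s = 2.639e+05 m = 263.9 km.

264 km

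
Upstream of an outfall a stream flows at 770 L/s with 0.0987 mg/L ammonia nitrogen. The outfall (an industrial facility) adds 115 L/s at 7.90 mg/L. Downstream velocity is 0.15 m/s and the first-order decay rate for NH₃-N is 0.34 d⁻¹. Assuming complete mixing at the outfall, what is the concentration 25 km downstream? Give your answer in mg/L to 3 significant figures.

115 L/s = 0.115 m³/s.
770 L/s = 0.77 m³/s.
After complete mixing, C₀ = (0.115·7.9 + 0.77·0.0987) / 0.885 = 1.112 mg/L.
Travel time t = 2.5e+04 m / 0.15 m/s = 1.667e+05 s = 1.929 d.
C = 1.112·exp(−0.34·1.929) = 1.112·0.519 = 0.5773 mg/L.

0.577 mg/L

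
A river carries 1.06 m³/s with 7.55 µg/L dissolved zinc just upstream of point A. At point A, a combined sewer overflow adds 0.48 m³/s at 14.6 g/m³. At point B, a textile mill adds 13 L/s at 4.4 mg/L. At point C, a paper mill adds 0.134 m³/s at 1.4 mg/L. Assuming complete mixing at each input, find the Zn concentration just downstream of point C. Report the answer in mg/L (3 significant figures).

7.55 µg/L = 0.00755 mg/L.
After input A: C = (1.06·0.00755 + 0.48·14.6) / 1.54 = 4.556 mg/L.
13 L/s = 0.013 m³/s.
After input B: C = (1.54·4.556 + 0.013·4.4) / 1.553 = 4.555 mg/L.
After input C: C = (1.553·4.555 + 0.134·1.4) / 1.687 = 4.304 mg/L.

4.30 mg/L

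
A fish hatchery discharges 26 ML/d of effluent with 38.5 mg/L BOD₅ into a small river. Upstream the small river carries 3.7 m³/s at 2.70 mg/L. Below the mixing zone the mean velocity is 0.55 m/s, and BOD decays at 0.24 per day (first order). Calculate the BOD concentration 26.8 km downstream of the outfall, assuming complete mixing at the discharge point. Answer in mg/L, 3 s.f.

26 ML/d = 0.3009 m³/s.
After complete mixing, C₀ = (0.3009·38.5 + 3.7·2.7) / 4.001 = 5.393 mg/L.
Travel time t = 2.68e+04 m / 0.55 m/s = 4.873e+04 s = 0.564 d.
C = 5.393·exp(−0.24·0.564) = 5.393·0.8734 = 4.71 mg/L.

4.71 mg/L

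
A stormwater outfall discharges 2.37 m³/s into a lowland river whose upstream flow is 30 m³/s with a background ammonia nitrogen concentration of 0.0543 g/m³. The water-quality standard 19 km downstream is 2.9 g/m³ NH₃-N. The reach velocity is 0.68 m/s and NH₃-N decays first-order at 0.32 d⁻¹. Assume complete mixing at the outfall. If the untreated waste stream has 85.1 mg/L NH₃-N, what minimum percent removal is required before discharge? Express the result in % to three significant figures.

Travel time to the compliance point: t = 1.9e+04/0.68 = 2.794e+04 s = 0.3234 d; decay factor exp(−0.32·0.3234) = 0.9017.
So the concentration just after mixing may be at most 2.9/0.9017 = 3.216 mg/L.
Mass balance: 3.216·32.37 = 2.37·Cₑ + 30·0.0543.
Cₑ = (104.1 − 1.629) / 2.37 = 43.24 mg/L.
Required removal = 1 − 43.24/85.1 = 49.19 %.

49.2 %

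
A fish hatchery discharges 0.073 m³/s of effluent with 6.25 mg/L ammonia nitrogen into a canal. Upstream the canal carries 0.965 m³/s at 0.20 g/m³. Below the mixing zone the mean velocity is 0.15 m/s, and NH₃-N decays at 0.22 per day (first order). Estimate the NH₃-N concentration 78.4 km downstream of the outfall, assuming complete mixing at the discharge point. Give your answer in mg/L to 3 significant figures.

0.165 mg/L

After complete mixing, C₀ = (0.073·6.25 + 0.965·0.2) / 1.038 = 0.6255 mg/L.
Travel time t = 7.84e+04 m / 0.15 m/s = 5.227e+05 s = 6.049 d.
C = 0.6255·exp(−0.22·6.049) = 0.6255·0.2642 = 0.1653 mg/L.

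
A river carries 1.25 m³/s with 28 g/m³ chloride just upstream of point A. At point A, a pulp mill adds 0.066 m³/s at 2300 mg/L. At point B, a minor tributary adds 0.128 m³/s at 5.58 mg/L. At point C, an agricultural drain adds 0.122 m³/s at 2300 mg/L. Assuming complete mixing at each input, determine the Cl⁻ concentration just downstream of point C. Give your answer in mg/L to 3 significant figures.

299 mg/L

After input A: C = (1.25·28 + 0.066·2300) / 1.316 = 141.9 mg/L.
After input B: C = (1.316·141.9 + 0.128·5.58) / 1.444 = 129.9 mg/L.
After input C: C = (1.444·129.9 + 0.122·2300) / 1.566 = 298.9 mg/L.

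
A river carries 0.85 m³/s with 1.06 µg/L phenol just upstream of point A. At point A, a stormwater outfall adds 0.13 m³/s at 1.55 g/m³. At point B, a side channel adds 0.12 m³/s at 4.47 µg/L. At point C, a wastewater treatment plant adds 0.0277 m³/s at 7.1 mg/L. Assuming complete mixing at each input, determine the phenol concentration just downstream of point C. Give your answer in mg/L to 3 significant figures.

0.354 mg/L

1.06 µg/L = 0.00106 mg/L.
After input A: C = (0.85·0.00106 + 0.13·1.55) / 0.98 = 0.2065 mg/L.
4.47 µg/L = 0.00447 mg/L.
After input B: C = (0.98·0.2065 + 0.12·0.00447) / 1.1 = 0.1845 mg/L.
After input C: C = (1.1·0.1845 + 0.0277·7.1) / 1.128 = 0.3544 mg/L.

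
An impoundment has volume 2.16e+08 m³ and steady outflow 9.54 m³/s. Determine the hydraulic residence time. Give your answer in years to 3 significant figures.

0.717 yr

Q = 9.54 m³/s × 3.156e+07 s/yr = 3.011e+08 m³/yr.
Hydraulic residence time τ = V/Q = 2.16e+08/3.011e+08 = 0.7175 yr.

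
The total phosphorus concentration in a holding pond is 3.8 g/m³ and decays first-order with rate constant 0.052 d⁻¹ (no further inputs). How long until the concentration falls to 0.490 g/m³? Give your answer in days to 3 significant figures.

t = ln(C₀/C)/k = ln(3.8/0.490)/0.052 = 2.048/0.052 = 39.39 d.

39.4 d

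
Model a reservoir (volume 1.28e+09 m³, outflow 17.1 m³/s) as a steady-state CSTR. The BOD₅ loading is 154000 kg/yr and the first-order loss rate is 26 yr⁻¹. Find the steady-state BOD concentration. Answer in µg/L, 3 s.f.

4.55 µg/L

Outflow Q = 17.1 m³/s × 3.156e+07 s/yr = 5.396e+08 m³/yr.
Steady-state CSTR mass balance: W = Q·C + k·V·C, so C = W/(Q + kV).
Q + kV = 5.396e+08 + 26·1.28e+09 = 3.382e+10 m³/yr.
C = 154000/3.382e+10 = 4.554e-06 kg/m³ = 0.004554 mg/L = 4.554 µg/L.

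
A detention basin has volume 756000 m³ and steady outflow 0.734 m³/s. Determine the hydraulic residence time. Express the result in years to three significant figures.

Q = 0.734 m³/s × 3.156e+07 s/yr = 2.316e+07 m³/yr.
Hydraulic residence time τ = V/Q = 756000/2.316e+07 = 0.03264 yr.

0.0326 yr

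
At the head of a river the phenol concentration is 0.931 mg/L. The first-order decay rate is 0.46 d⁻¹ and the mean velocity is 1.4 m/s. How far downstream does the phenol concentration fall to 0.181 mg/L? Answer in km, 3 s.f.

431 km

From C = C₀·e^(−kt), t = ln(C₀/C)/k = ln(0.931/0.181)/0.46 = 1.638/0.46 = 3.56 d.
Distance = v·t = 1.4 m/s × 3.076e+05 s = 4.307e+05 m = 430.7 km.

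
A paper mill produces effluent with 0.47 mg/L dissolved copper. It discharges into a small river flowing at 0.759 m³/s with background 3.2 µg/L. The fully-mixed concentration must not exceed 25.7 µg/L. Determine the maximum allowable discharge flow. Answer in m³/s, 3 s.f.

0.0384 m³/s

3.2 µg/L = 0.0032 mg/L.
25.7 µg/L = 0.0257 mg/L.
Mass balance at complete mixing: C_std·(Q_w + Q_r) = Q_w·C_e + Q_r·C_b.
Rearranging, Q_w = Q_r·(C_std − C_b)/(C_e − C_std) = 0.759·(0.0257 − 0.0032) / (0.47 − 0.0257) = 0.03844 m³/s.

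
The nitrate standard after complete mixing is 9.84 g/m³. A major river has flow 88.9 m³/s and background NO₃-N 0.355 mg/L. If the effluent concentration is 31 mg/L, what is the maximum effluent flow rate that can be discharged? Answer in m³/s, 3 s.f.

Mass balance at complete mixing: C_std·(Q_w + Q_r) = Q_w·C_e + Q_r·C_b.
Rearranging, Q_w = Q_r·(C_std − C_b)/(C_e − C_std) = 88.9·(9.84 − 0.355) / (31 − 9.84) = 39.85 m³/s.

39.8 m³/s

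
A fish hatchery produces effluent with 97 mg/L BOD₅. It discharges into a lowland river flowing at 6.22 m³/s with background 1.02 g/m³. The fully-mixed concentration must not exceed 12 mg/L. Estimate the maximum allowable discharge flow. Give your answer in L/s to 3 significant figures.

Mass balance at complete mixing: C_std·(Q_w + Q_r) = Q_w·C_e + Q_r·C_b.
Rearranging, Q_w = Q_r·(C_std − C_b)/(C_e − C_std) = 6.22·(12 − 1.02) / (97 − 12) = 0.8035 m³/s.
= 803.5 L/s.

803 L/s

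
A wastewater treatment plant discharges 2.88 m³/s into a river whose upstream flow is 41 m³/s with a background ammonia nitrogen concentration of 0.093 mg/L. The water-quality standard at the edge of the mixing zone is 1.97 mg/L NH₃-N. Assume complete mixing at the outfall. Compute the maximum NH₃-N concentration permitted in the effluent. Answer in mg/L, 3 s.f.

28.7 mg/L

Mass balance: 1.97·43.88 = 2.88·Cₑ + 41·0.093.
Cₑ = (86.44 − 3.813) / 2.88 = 28.69 mg/L.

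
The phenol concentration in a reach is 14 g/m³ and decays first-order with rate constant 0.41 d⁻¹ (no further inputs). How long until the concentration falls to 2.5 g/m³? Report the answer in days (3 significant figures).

4.20 d

t = ln(C₀/C)/k = ln(14/2.5)/0.41 = 1.723/0.41 = 4.202 d.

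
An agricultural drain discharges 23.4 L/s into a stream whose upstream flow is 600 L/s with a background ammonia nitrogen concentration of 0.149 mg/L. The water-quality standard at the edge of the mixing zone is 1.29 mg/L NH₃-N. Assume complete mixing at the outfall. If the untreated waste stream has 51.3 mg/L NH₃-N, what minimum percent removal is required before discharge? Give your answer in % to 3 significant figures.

23.4 L/s = 0.0234 m³/s.
600 L/s = 0.6 m³/s.
Mass balance: 1.29·0.6234 = 0.0234·Cₑ + 0.6·0.149.
Cₑ = (0.8042 − 0.0894) / 0.0234 = 30.55 mg/L.
Required removal = 1 − 30.55/51.3 = 40.46 %.

40.5 %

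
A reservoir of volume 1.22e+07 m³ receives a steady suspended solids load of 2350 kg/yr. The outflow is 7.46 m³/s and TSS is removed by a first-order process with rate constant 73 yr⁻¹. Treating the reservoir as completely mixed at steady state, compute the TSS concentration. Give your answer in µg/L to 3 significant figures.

2.09 µg/L

Outflow Q = 7.46 m³/s × 3.156e+07 s/yr = 2.354e+08 m³/yr.
Steady-state CSTR mass balance: W = Q·C + k·V·C, so C = W/(Q + kV).
Q + kV = 2.354e+08 + 73·1.22e+07 = 1.126e+09 m³/yr.
C = 2350/1.126e+09 = 2.087e-06 kg/m³ = 0.002087 mg/L = 2.087 µg/L.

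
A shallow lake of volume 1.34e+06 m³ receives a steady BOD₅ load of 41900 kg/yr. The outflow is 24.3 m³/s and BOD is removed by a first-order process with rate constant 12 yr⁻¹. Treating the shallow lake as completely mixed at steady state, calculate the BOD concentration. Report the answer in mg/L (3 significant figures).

0.0535 mg/L

Outflow Q = 24.3 m³/s × 3.156e+07 s/yr = 7.668e+08 m³/yr.
Steady-state CSTR mass balance: W = Q·C + k·V·C, so C = W/(Q + kV).
Q + kV = 7.668e+08 + 12·1.34e+06 = 7.829e+08 m³/yr.
C = 41900/7.829e+08 = 5.352e-05 kg/m³ = 0.05352 mg/L.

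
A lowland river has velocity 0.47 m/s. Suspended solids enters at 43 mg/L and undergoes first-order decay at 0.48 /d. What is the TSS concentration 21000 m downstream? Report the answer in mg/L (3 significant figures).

33.5 mg/L

Travel time t = 21000 m / 0.47 m/s = 2.1e+04/0.47 = 4.468e+04 s = 0.5171 d.
First-order decay: C = 43·exp(−0.48·0.5171) = 43·0.7802 = 33.55 mg/L.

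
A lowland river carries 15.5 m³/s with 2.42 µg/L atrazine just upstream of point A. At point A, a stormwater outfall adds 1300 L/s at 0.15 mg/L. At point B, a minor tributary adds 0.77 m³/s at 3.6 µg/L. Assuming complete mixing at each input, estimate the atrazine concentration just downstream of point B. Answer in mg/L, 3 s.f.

2.42 µg/L = 0.00242 mg/L.
1300 L/s = 1.3 m³/s.
After input A: C = (15.5·0.00242 + 1.3·0.15) / 16.8 = 0.01384 mg/L.
3.6 µg/L = 0.0036 mg/L.
After input B: C = (16.8·0.01384 + 0.77·0.0036) / 17.57 = 0.01339 mg/L.

0.0134 mg/L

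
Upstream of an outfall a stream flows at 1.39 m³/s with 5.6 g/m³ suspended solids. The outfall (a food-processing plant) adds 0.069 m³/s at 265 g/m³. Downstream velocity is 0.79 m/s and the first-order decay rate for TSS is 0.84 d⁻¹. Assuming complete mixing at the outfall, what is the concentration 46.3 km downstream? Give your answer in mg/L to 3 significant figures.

10.1 mg/L

After complete mixing, C₀ = (0.069·265 + 1.39·5.6) / 1.459 = 17.87 mg/L.
Travel time t = 4.63e+04 m / 0.79 m/s = 5.861e+04 s = 0.6783 d.
C = 17.87·exp(−0.84·0.6783) = 17.87·0.5656 = 10.11 mg/L.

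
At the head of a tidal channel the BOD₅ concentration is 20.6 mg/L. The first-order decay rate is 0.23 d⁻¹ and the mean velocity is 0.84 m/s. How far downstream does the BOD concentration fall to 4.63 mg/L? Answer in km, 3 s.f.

471 km

From C = C₀·e^(−kt), t = ln(C₀/C)/k = ln(20.6/4.63)/0.23 = 1.493/0.23 = 6.49 d.
Distance = v·t = 0.84 m/s × 5.607e+05 s = 4.71e+05 m = 471 km.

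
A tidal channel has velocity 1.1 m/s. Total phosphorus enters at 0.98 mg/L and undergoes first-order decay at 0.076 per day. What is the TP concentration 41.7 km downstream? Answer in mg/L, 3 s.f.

Travel time t = 41.7 km / 1.1 m/s = 4.17e+04/1.1 = 3.791e+04 s = 0.4388 d.
First-order decay: C = 0.98·exp(−0.076·0.4388) = 0.98·0.9672 = 0.9479 mg/L.

0.948 mg/L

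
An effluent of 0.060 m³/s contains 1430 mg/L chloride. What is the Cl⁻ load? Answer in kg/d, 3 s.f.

7410 kg/d

Mass flux = Q·C = 0.06 m³/s × 1430 g/m³ = 85.8 g/s.
= 85.8 g/s × 86.4 = 7413 kg/d.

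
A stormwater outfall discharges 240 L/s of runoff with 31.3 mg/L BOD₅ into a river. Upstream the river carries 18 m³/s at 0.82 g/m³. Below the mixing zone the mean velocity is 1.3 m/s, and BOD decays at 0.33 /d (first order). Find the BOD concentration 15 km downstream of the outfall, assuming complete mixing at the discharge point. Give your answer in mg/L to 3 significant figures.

240 L/s = 0.24 m³/s.
After complete mixing, C₀ = (0.24·31.3 + 18·0.82) / 18.24 = 1.221 mg/L.
Travel time t = 1.5e+04 m / 1.3 m/s = 1.154e+04 s = 0.1335 d.
C = 1.221·exp(−0.33·0.1335) = 1.221·0.9569 = 1.168 mg/L.

1.17 mg/L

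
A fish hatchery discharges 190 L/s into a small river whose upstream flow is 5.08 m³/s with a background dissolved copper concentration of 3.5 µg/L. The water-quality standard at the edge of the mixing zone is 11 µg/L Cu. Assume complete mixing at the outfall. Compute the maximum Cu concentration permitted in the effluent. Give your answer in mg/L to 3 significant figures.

190 L/s = 0.19 m³/s.
3.5 µg/L = 0.0035 mg/L.
11 µg/L = 0.011 mg/L.
Mass balance: 0.011·5.27 = 0.19·Cₑ + 5.08·0.0035.
Cₑ = (0.05797 − 0.01778) / 0.19 = 0.2115 mg/L.

0.212 mg/L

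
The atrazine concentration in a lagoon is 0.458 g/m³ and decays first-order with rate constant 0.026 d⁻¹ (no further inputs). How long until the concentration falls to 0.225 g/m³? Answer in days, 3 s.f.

27.3 d

t = ln(C₀/C)/k = ln(0.458/0.225)/0.026 = 0.7108/0.026 = 27.34 d.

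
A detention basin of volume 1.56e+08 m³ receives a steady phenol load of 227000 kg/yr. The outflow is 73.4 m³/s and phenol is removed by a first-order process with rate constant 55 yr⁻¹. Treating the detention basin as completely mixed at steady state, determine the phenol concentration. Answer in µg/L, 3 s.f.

Outflow Q = 73.4 m³/s × 3.156e+07 s/yr = 2.316e+09 m³/yr.
Steady-state CSTR mass balance: W = Q·C + k·V·C, so C = W/(Q + kV).
Q + kV = 2.316e+09 + 55·1.56e+08 = 1.09e+10 m³/yr.
C = 227000/1.09e+10 = 2.083e-05 kg/m³ = 0.02083 mg/L = 20.83 µg/L.

20.8 µg/L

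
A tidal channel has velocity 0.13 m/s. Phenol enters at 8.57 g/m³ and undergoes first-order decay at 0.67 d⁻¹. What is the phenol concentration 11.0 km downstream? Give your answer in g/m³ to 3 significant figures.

4.45 g/m³

Travel time t = 11.0 km / 0.13 m/s = 1.1e+04/0.13 = 8.462e+04 s = 0.9793 d.
First-order decay: C = 8.57·exp(−0.67·0.9793) = 8.57·0.5188 = 4.446 g/m³.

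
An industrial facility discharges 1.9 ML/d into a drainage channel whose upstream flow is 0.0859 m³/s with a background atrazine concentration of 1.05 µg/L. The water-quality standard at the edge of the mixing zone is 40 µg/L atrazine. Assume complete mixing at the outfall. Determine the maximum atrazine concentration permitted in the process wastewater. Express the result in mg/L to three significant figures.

0.192 mg/L

1.9 ML/d = 0.02199 m³/s.
1.05 µg/L = 0.00105 mg/L.
40 µg/L = 0.04 mg/L.
Mass balance: 0.04·0.1079 = 0.02199·Cₑ + 0.0859·0.00105.
Cₑ = (0.004316 − 9.02e-05) / 0.02199 = 0.1921 mg/L.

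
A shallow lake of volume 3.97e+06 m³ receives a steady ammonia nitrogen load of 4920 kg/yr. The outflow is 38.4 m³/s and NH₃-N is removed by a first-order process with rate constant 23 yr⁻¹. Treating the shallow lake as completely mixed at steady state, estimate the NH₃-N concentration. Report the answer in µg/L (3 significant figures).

Outflow Q = 38.4 m³/s × 3.156e+07 s/yr = 1.212e+09 m³/yr.
Steady-state CSTR mass balance: W = Q·C + k·V·C, so C = W/(Q + kV).
Q + kV = 1.212e+09 + 23·3.97e+06 = 1.303e+09 m³/yr.
C = 4920/1.303e+09 = 3.776e-06 kg/m³ = 0.003776 mg/L = 3.776 µg/L.

3.78 µg/L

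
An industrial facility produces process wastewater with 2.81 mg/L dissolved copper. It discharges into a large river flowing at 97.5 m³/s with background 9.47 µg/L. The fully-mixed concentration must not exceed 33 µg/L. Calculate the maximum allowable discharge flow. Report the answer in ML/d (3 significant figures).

71.4 ML/d

9.47 µg/L = 0.00947 mg/L.
33 µg/L = 0.033 mg/L.
Mass balance at complete mixing: C_std·(Q_w + Q_r) = Q_w·C_e + Q_r·C_b.
Rearranging, Q_w = Q_r·(C_std − C_b)/(C_e − C_std) = 97.5·(0.033 − 0.00947) / (2.81 − 0.033) = 0.8261 m³/s.
= 71.38 ML/d.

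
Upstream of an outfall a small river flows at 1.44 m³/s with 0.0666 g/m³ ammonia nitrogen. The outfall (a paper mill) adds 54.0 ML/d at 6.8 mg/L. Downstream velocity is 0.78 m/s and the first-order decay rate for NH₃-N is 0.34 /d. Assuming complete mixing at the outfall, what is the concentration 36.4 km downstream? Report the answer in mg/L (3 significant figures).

54.0 ML/d = 0.625 m³/s.
After complete mixing, C₀ = (0.625·6.8 + 1.44·0.0666) / 2.065 = 2.105 mg/L.
Travel time t = 3.64e+04 m / 0.78 m/s = 4.667e+04 s = 0.5401 d.
C = 2.105·exp(−0.34·0.5401) = 2.105·0.8322 = 1.751 mg/L.

1.75 mg/L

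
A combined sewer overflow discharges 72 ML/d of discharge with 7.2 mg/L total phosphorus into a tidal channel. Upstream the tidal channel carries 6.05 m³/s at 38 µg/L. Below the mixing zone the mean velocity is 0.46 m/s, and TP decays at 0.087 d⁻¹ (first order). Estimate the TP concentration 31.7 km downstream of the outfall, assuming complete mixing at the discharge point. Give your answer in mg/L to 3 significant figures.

0.844 mg/L

72 ML/d = 0.8333 m³/s.
38 µg/L = 0.038 mg/L.
After complete mixing, C₀ = (0.8333·7.2 + 6.05·0.038) / 6.883 = 0.9051 mg/L.
Travel time t = 3.17e+04 m / 0.46 m/s = 6.891e+04 s = 0.7976 d.
C = 0.9051·exp(−0.087·0.7976) = 0.9051·0.933 = 0.8444 mg/L.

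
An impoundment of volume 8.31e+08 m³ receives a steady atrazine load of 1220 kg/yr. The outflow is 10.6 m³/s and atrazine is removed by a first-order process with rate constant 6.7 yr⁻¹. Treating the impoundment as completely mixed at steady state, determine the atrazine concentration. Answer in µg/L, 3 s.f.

0.207 µg/L

Outflow Q = 10.6 m³/s × 3.156e+07 s/yr = 3.345e+08 m³/yr.
Steady-state CSTR mass balance: W = Q·C + k·V·C, so C = W/(Q + kV).
Q + kV = 3.345e+08 + 6.7·8.31e+08 = 5.902e+09 m³/yr.
C = 1220/5.902e+09 = 2.067e-07 kg/m³ = 0.0002067 mg/L = 0.2067 µg/L.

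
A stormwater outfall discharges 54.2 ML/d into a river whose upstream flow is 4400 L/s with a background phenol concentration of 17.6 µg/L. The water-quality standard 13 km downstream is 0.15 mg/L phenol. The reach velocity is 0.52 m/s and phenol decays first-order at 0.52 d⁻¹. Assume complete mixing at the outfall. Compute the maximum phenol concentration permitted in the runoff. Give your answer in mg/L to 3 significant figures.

1.27 mg/L

54.2 ML/d = 0.6273 m³/s.
4400 L/s = 4.4 m³/s.
17.6 µg/L = 0.0176 mg/L.
Travel time to the compliance point: t = 1.3e+04/0.52 = 2.5e+04 s = 0.2894 d; decay factor exp(−0.52·0.2894) = 0.8603.
So the concentration just after mixing may be at most 0.15/0.8603 = 0.1744 mg/L.
Mass balance: 0.1744·5.027 = 0.6273·Cₑ + 4.4·0.0176.
Cₑ = (0.8765 − 0.07744) / 0.6273 = 1.274 mg/L.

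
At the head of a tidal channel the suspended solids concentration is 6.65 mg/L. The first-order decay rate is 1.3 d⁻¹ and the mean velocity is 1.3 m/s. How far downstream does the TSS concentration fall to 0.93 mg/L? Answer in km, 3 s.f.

From C = C₀·e^(−kt), t = ln(C₀/C)/k = ln(6.65/0.93)/1.3 = 1.967/1.3 = 1.513 d.
Distance = v·t = 1.3 m/s × 1.307e+05 s = 1.7e+05 m = 170 km.

170 km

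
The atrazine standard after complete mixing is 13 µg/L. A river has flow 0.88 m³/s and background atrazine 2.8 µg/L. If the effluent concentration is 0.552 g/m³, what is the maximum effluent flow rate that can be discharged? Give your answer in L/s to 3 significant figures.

16.7 L/s

2.8 µg/L = 0.0028 mg/L.
13 µg/L = 0.013 mg/L.
Mass balance at complete mixing: C_std·(Q_w + Q_r) = Q_w·C_e + Q_r·C_b.
Rearranging, Q_w = Q_r·(C_std − C_b)/(C_e − C_std) = 0.88·(0.013 − 0.0028) / (0.552 − 0.013) = 0.01665 m³/s.
= 16.65 L/s.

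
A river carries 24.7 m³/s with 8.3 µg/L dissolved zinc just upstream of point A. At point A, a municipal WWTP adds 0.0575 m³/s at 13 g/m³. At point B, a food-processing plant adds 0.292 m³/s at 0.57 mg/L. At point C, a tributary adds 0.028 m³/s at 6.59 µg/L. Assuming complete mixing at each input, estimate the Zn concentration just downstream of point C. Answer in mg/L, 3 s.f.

8.3 µg/L = 0.0083 mg/L.
After input A: C = (24.7·0.0083 + 0.0575·13) / 24.76 = 0.03847 mg/L.
After input B: C = (24.76·0.03847 + 0.292·0.57) / 25.05 = 0.04467 mg/L.
6.59 µg/L = 0.00659 mg/L.
After input C: C = (25.05·0.04467 + 0.028·0.00659) / 25.08 = 0.04463 mg/L.

0.0446 mg/L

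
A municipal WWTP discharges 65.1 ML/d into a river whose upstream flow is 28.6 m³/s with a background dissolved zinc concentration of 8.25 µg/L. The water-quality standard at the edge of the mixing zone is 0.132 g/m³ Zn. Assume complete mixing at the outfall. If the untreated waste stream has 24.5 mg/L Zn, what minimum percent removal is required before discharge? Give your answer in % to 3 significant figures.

80.3 %

65.1 ML/d = 0.7535 m³/s.
8.25 µg/L = 0.00825 mg/L.
Mass balance: 0.132·29.35 = 0.7535·Cₑ + 28.6·0.00825.
Cₑ = (3.875 − 0.236) / 0.7535 = 4.829 mg/L.
Required removal = 1 − 4.829/24.5 = 80.29 %.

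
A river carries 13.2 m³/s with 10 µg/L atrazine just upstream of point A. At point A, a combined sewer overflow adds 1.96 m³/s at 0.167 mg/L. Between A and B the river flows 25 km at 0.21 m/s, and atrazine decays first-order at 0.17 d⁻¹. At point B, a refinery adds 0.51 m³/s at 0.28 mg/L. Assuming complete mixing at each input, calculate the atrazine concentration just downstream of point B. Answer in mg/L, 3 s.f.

10 µg/L = 0.01 mg/L.
After input A: C = (13.2·0.01 + 1.96·0.167) / 15.16 = 0.0303 mg/L.
Over the 25 km reach to input B (t = 1.19e+05 s = 1.378 d), decay gives C = 0.0303·exp(−0.17·1.378) = 0.02397 mg/L.
After input B: C = (15.16·0.02397 + 0.51·0.28) / 15.67 = 0.0323 mg/L.

0.0323 mg/L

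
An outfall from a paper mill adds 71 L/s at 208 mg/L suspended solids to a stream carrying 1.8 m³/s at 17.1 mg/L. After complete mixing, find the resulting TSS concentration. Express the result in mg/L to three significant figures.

71 L/s = 0.071 m³/s.
Conservation of mass across the mixing zone: C = (0.071·208 + 1.8·17.1) / (0.071 + 1.8) = 45.55/1.871 = 24.34 mg/L.

24.3 mg/L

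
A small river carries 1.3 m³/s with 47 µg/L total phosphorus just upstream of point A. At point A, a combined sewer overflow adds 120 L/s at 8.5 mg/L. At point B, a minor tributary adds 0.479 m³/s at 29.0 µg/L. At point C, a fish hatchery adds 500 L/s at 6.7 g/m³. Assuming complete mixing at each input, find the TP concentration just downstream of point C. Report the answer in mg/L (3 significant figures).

1.85 mg/L

47 µg/L = 0.047 mg/L.
120 L/s = 0.12 m³/s.
After input A: C = (1.3·0.047 + 0.12·8.5) / 1.42 = 0.7613 mg/L.
29.0 µg/L = 0.029 mg/L.
After input B: C = (1.42·0.7613 + 0.479·0.029) / 1.899 = 0.5766 mg/L.
500 L/s = 0.5 m³/s.
After input C: C = (1.899·0.5766 + 0.5·6.7) / 2.399 = 1.853 mg/L.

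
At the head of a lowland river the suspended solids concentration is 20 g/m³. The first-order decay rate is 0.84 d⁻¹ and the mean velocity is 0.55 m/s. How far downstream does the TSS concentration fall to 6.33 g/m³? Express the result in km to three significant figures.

From C = C₀·e^(−kt), t = ln(C₀/C)/k = ln(20/6.33)/0.84 = 1.15/0.84 = 1.37 d.
Distance = v·t = 0.55 m/s × 1.183e+05 s = 6.508e+04 m = 65.08 km.

65.1 km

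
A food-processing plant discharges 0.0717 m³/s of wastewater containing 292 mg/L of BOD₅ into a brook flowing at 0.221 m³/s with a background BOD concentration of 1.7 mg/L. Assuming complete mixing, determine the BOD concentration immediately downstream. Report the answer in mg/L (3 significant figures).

By mass balance at complete mixing, C = (0.0717·292 + 0.221·1.7) / (0.0717 + 0.221) = 21.31/0.2927 = 72.81 mg/L.

72.8 mg/L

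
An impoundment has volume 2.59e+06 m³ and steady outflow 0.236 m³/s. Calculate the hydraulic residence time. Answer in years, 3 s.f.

0.348 yr

Q = 0.236 m³/s × 3.156e+07 s/yr = 7.448e+06 m³/yr.
Hydraulic residence time τ = V/Q = 2.59e+06/7.448e+06 = 0.3478 yr.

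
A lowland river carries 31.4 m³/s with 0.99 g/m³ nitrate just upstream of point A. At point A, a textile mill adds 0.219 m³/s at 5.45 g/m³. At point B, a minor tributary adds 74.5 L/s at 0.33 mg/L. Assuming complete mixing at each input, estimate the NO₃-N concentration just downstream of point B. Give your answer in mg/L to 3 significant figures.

1.02 mg/L

After input A: C = (31.4·0.99 + 0.219·5.45) / 31.62 = 1.021 mg/L.
74.5 L/s = 0.0745 m³/s.
After input B: C = (31.62·1.021 + 0.0745·0.33) / 31.69 = 1.019 mg/L.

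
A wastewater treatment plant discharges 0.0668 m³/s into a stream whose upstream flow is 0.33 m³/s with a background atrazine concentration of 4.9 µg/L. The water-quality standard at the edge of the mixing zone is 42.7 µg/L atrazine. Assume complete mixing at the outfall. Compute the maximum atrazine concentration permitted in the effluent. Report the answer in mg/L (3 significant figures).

0.229 mg/L

4.9 µg/L = 0.0049 mg/L.
42.7 µg/L = 0.0427 mg/L.
Mass balance: 0.0427·0.3968 = 0.0668·Cₑ + 0.33·0.0049.
Cₑ = (0.01694 − 0.001617) / 0.0668 = 0.2294 mg/L.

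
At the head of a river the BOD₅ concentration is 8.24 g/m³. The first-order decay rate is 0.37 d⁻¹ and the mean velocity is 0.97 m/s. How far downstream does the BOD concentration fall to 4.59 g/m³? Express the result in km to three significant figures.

133 km

From C = C₀·e^(−kt), t = ln(C₀/C)/k = ln(8.24/4.59)/0.37 = 0.5851/0.37 = 1.581 d.
Distance = v·t = 0.97 m/s × 1.366e+05 s = 1.325e+05 m = 132.5 km.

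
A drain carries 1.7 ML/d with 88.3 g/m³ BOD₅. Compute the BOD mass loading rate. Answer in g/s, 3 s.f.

1.7 ML/d = 0.01968 m³/s.
Mass flux = Q·C = 0.01968 m³/s × 88.3 g/m³ = 1.737 g/s.

1.74 g/s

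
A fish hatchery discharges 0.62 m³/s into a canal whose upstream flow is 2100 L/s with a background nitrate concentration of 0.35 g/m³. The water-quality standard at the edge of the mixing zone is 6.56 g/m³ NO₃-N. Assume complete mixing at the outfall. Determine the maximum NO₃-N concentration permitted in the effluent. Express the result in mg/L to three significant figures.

27.6 mg/L

2100 L/s = 2.1 m³/s.
Mass balance: 6.56·2.72 = 0.62·Cₑ + 2.1·0.35.
Cₑ = (17.84 − 0.735) / 0.62 = 27.59 mg/L.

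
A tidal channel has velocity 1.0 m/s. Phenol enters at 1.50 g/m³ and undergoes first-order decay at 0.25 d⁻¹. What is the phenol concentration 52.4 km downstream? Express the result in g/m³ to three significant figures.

Travel time t = 52.4 km / 1.0 m/s = 5.24e+04/1.0 = 5.24e+04 s = 0.6065 d.
First-order decay: C = 1.50·exp(−0.25·0.6065) = 1.50·0.8593 = 1.289 g/m³.

1.29 g/m³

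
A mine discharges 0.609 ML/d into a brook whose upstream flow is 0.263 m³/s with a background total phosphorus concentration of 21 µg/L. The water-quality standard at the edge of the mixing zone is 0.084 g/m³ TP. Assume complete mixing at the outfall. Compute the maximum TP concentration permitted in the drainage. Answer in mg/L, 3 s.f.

2.43 mg/L

0.609 ML/d = 0.007049 m³/s.
21 µg/L = 0.021 mg/L.
Mass balance: 0.084·0.27 = 0.007049·Cₑ + 0.263·0.021.
Cₑ = (0.02268 − 0.005523) / 0.007049 = 2.435 mg/L.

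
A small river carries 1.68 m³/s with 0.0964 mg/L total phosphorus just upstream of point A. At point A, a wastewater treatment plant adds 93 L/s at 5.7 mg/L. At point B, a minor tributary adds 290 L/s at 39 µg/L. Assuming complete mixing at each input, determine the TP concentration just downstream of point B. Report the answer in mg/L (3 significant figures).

93 L/s = 0.093 m³/s.
After input A: C = (1.68·0.0964 + 0.093·5.7) / 1.773 = 0.3903 mg/L.
290 L/s = 0.29 m³/s.
39 µg/L = 0.039 mg/L.
After input B: C = (1.773·0.3903 + 0.29·0.039) / 2.063 = 0.3409 mg/L.

0.341 mg/L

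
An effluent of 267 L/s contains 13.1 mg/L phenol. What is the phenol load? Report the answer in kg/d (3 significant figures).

302 kg/d

267 L/s = 0.267 m³/s.
Mass flux = Q·C = 0.267 m³/s × 13.1 g/m³ = 3.498 g/s.
= 3.498 g/s × 86.4 = 302.2 kg/d.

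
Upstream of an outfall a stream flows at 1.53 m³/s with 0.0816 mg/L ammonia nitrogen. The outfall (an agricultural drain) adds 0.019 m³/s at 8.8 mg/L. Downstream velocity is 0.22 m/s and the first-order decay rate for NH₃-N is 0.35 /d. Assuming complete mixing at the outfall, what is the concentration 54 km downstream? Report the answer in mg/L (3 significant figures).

After complete mixing, C₀ = (0.019·8.8 + 1.53·0.0816) / 1.549 = 0.1885 mg/L.
Travel time t = 5.4e+04 m / 0.22 m/s = 2.455e+05 s = 2.841 d.
C = 0.1885·exp(−0.35·2.841) = 0.1885·0.37 = 0.06976 mg/L.

0.0698 mg/L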